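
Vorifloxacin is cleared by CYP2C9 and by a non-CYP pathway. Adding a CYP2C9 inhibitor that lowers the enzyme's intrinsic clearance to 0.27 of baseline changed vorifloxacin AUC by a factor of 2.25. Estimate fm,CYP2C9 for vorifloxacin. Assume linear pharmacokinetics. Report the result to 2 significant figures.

0.76

Call the CYP2C9 fraction fm. After the interaction, CL_new/CL_old = fm × 0.27 + (1 − fm).
AUC ratio = 1 / (new CL fraction), so new CL fraction = 1 / 2.25 = 0.4444.
fm × 0.27 + 1 − fm = 0.4444  ⇒  fm × (0.27 − 1) = −0.5556  ⇒  fm = 0.76.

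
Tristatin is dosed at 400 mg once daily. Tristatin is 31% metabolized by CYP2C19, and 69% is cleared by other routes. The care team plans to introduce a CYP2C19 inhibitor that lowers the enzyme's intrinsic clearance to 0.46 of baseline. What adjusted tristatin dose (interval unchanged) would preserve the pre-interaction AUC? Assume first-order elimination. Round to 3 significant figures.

333 mg

The CYP2C19 pathway (31% of clearance) drops to 0.46× activity: 0.31 × 0.46 = 0.1426.
The remaining 69% of clearance is unaffected.
CL_new/CL_old = 0.1426 + 0.69 = 0.8326.
Exposure is unchanged when dose changes in proportion to clearance. New dose = 400 mg × 0.8326 = 333 mg.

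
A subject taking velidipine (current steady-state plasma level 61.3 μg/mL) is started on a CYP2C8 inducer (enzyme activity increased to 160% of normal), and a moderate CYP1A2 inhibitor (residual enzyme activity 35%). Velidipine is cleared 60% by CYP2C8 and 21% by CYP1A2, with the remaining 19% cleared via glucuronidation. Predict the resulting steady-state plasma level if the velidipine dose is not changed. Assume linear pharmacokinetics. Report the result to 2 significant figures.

The CYP2C8 pathway (60% of clearance) rises to 1.6× activity: 0.6 × 1.6 = 0.96.
The CYP1A2 pathway (21% of clearance) drops to 0.35× activity: 0.21 × 0.35 = 0.0735.
The remaining 19% of clearance is unaffected.
CL_new/CL_old = 0.96 + 0.0735 + 0.19 = 1.2235.
Dividing the baseline by the relative clearance: 61.3 / 1.2235 = 50 μg/mL.

50 μg/mL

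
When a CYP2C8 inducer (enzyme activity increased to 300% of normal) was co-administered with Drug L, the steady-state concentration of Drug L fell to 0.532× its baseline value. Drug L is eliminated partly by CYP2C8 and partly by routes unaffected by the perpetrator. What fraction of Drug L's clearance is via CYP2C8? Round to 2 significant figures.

0.44

CL'/CL = 1 / 0.532 = 1.88
3·fm + (1 − fm) = 1.88
fm = (1.88 − 1) / (3 − 1) = 0.44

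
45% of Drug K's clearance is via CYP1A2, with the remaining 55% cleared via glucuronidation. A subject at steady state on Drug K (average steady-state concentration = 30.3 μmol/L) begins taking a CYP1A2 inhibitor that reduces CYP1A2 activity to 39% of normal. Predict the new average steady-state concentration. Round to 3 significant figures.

The CYP1A2 pathway (45% of clearance) drops to 0.39× activity: 0.45 × 0.39 = 0.1755.
The remaining 55% of clearance is unaffected.
Relative clearance = 0.1755 + 0.55 = 0.7255.
With dosing unchanged, average steady-state concentration scales as 1/CL: 30.3 / 0.7255 = 41.8 μmol/L.

41.8 μmol/L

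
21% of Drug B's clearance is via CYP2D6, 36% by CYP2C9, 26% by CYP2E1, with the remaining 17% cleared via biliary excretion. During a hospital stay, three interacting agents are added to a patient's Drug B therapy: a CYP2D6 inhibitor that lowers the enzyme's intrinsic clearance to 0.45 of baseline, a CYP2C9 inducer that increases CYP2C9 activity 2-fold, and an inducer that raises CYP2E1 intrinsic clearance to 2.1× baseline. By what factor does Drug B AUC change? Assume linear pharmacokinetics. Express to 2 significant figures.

The CYP2D6 pathway (21% of clearance) drops to 0.45× activity: 0.21 × 0.45 = 0.0945.
The CYP2C9 pathway (36% of clearance) rises to 2× activity: 0.36 × 2 = 0.72.
The CYP2E1 pathway (26% of clearance) is boosted to 2.1× activity: 0.26 × 2.1 = 0.546.
Non-CYP routes (17%) are unchanged.
Relative clearance = 0.0945 + 0.72 + 0.546 + 0.17 = 1.5305.
Because AUC varies inversely with clearance, the combined effect is 1 / 1.5305 = 0.65.

0.65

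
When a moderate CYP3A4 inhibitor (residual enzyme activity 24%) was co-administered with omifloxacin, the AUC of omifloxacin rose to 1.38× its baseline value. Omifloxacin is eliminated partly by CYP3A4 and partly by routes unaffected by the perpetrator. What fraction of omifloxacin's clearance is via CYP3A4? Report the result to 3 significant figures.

CL'/CL = 1 / 1.38 = 0.7246
0.24·fm + (1 − fm) = 0.7246
fm = (0.7246 − 1) / (0.24 − 1) = 0.362

0.362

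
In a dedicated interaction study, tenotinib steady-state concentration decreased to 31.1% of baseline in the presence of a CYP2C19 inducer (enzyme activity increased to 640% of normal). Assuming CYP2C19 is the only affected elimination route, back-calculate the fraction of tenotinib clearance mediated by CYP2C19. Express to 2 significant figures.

CL'/CL = 1 / 0.311 = 3.215
6.4·fm + (1 − fm) = 3.215
fm = (3.215 − 1) / (6.4 − 1) = 0.41

0.41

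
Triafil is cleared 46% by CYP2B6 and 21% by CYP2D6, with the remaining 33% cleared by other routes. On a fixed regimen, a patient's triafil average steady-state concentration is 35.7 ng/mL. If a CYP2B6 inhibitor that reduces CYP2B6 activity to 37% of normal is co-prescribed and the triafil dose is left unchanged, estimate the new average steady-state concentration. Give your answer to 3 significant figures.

CYP2B6: 0.46 × 0.37 = 0.1702
CYP2D6: 0.21 (unchanged)
Other: 0.33 (unchanged)
Relative clearance = 0.1702 + 0.21 + 0.33 = 0.7102.
With dosing unchanged, average steady-state concentration scales as 1/CL: 35.7 / 0.7102 = 50.3 ng/mL.

50.3 ng/mL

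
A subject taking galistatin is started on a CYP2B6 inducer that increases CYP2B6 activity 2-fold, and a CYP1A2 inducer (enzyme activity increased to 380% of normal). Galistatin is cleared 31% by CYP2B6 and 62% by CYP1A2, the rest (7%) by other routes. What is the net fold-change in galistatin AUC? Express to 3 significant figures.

The CYP2B6 pathway (31% of clearance) rises to 2× activity: 0.31 × 2 = 0.62.
The CYP1A2 pathway (62% of clearance) is boosted to 3.8× activity: 0.62 × 3.8 = 2.356.
The remaining 7% of clearance is unaffected.
CL_new/CL_old = 0.62 + 2.356 + 0.07 = 3.046.
AUC ∝ 1/CL: fold-change = 1 / 3.046 = 0.328.

0.328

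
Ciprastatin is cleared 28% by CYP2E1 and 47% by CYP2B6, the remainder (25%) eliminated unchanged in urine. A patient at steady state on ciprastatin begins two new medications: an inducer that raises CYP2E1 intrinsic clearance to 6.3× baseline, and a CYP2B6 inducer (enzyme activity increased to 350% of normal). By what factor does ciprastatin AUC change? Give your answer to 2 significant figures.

CYP2E1: 0.28 × 6.3 = 1.764
CYP2B6: 0.47 × 3.5 = 1.645
Other: 0.25 (unchanged)
CL_new/CL_old = 1.764 + 1.645 + 0.25 = 3.659.
AUC ∝ 1/CL: fold-change = 1 / 3.659 = 0.27.

0.27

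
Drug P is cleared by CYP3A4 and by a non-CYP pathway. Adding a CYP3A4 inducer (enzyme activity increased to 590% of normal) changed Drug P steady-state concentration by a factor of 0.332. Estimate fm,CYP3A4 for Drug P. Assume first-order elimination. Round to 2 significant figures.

Let fm be the CYP3A4 fraction. New clearance relative to baseline = fm × 5.9 + (1 − fm).
Steady-state concentration ratio = 1 / (new CL fraction), so new CL fraction = 1 / 0.332 = 3.012.
fm × 5.9 + 1 − fm = 3.012  ⇒  fm × (5.9 − 1) = 2.012  ⇒  fm = 0.41.

0.41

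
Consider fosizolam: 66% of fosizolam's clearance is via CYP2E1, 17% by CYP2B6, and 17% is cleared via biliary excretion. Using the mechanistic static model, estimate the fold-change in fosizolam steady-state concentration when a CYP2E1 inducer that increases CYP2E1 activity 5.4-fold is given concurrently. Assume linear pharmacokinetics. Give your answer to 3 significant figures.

0.256

CYP2E1: 0.66 × 5.4 = 3.564
CYP2B6: 0.17 (unchanged)
Other: 0.17 (unchanged)
New clearance relative to baseline: 3.564 + 0.17 + 0.17 = 3.904.
Since steady-state concentration ∝ 1/CL, the ratio is 1 / 3.904 = 0.256.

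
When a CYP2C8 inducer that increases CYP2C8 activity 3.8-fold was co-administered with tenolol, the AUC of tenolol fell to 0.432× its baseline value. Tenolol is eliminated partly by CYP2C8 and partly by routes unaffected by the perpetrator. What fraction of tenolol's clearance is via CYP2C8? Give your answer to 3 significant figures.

0.470

Write x for the fraction cleared via CYP2C8. The observed AUC change means clearance rose to 1/0.432 = 2.315 of baseline.
Only the CYP2C8 route changed, so 2.315 = x·3.8 + (1 − x), giving x = 0.470.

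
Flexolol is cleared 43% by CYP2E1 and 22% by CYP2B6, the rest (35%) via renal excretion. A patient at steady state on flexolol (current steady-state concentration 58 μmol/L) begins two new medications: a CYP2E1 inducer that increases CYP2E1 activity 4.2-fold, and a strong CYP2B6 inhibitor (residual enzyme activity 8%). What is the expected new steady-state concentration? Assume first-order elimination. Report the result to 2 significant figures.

27 μmol/L

The CYP2E1 pathway (43% of clearance) rises to 4.2× activity: 0.43 × 4.2 = 1.806.
The CYP2B6 pathway (22% of clearance) falls to 0.08× activity: 0.22 × 0.08 = 0.0176.
Non-CYP routes (35%) are unchanged.
Relative clearance = 1.806 + 0.0176 + 0.35 = 2.1736.
Dividing the baseline by the relative clearance: 58 / 2.1736 = 27 μmol/L.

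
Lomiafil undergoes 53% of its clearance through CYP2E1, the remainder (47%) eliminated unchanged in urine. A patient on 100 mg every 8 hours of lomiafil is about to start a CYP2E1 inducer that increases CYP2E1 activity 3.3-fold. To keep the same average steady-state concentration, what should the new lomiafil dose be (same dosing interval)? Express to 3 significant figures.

222 mg

CYP2E1: 0.53 × 3.3 = 1.749
Other: 0.47 (unchanged)
Relative clearance = 1.749 + 0.47 = 2.219.
Exposure is unchanged when dose changes in proportion to clearance. New dose = 100 mg × 2.219 = 222 mg.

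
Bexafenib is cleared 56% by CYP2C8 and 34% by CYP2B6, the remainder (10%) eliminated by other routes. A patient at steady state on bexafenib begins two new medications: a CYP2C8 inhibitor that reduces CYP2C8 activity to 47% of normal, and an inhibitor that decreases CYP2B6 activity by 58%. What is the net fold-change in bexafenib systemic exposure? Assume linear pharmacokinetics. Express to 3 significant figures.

The CYP2C8 pathway (56% of clearance) drops to 0.47× activity: 0.56 × 0.47 = 0.2632.
The CYP2B6 pathway (34% of clearance) is reduced to 0.42× activity: 0.34 × 0.42 = 0.1428.
Non-CYP routes (10%) are unchanged.
Relative clearance = 0.2632 + 0.1428 + 0.1 = 0.506.
Net systemic exposure ratio = 1 / 0.506 = 1.98.

1.98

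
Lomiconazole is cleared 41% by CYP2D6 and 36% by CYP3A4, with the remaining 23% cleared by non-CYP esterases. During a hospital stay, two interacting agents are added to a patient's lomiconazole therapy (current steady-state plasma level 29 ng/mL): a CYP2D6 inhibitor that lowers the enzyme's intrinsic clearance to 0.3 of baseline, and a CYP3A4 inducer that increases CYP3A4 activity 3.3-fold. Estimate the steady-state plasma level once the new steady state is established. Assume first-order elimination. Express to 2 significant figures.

The CYP2D6 pathway (41% of clearance) is reduced to 0.3× activity: 0.41 × 0.3 = 0.123.
The CYP3A4 pathway (36% of clearance) is boosted to 3.3× activity: 0.36 × 3.3 = 1.188.
Non-CYP routes (23%) are unchanged.
CL_new/CL_old = 0.123 + 1.188 + 0.23 = 1.541.
New steady-state plasma level = 29 / 1.541 = 19 ng/mL (concentration scales inversely with clearance).

19 ng/mL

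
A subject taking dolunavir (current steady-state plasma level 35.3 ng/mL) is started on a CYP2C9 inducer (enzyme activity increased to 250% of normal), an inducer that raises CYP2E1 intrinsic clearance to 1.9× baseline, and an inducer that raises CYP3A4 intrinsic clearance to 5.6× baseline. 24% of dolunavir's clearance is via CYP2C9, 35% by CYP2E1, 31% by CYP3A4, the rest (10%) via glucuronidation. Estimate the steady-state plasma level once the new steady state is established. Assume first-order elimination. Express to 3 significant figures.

CYP2C9: 0.24 × 2.5 = 0.6
CYP2E1: 0.35 × 1.9 = 0.665
CYP3A4: 0.31 × 5.6 = 1.736
Other: 0.1 (unchanged)
CL_new/CL_old = 0.6 + 0.665 + 1.736 + 0.1 = 3.101.
Steady-state plasma level ∝ 1/CL: new value = 35.3 / 3.101 = 11.4 ng/mL.

11.4 ng/mL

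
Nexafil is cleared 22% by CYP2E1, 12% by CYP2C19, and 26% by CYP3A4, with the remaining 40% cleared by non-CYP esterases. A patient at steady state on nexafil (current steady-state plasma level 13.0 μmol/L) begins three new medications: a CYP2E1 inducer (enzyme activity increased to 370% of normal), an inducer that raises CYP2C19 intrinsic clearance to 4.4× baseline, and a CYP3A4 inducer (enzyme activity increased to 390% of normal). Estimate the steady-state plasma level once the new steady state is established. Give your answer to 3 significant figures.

4.72 μmol/L

The CYP2E1 pathway (22% of clearance) rises to 3.7× activity: 0.22 × 3.7 = 0.814.
The CYP2C19 pathway (12% of clearance) increases to 4.4× activity: 0.12 × 4.4 = 0.528.
The CYP3A4 pathway (26% of clearance) rises to 3.9× activity: 0.26 × 3.9 = 1.014.
Non-CYP routes (40%) are unchanged.
CL_new/CL_old = 0.814 + 0.528 + 1.014 + 0.4 = 2.756.
Dividing the baseline by the relative clearance: 13.0 / 2.756 = 4.72 μmol/L.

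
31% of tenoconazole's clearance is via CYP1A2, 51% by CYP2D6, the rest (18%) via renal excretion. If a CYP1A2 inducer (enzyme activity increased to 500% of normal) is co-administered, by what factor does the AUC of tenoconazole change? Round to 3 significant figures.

0.446

The CYP1A2 pathway (31% of clearance) increases to 5× activity: 0.31 × 5 = 1.55.
CYP2D6 (51%) and the residual 18% are unaffected.
Relative clearance = 1.55 + 0.51 + 0.18 = 2.24.
Since AUC ∝ 1/CL, the ratio is 1 / 2.24 = 0.446.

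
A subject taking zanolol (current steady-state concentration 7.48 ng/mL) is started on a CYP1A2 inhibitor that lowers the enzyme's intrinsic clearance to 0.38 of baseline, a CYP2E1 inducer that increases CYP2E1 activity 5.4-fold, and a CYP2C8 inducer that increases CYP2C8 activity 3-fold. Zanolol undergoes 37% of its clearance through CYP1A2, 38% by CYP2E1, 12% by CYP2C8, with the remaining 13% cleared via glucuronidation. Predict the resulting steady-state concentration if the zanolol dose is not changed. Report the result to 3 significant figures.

CYP1A2: 0.37 × 0.38 = 0.1406
CYP2E1: 0.38 × 5.4 = 2.052
CYP2C8: 0.12 × 3 = 0.36
Other: 0.13 (unchanged)
CL_new/CL_old = 0.1406 + 2.052 + 0.36 + 0.13 = 2.6826.
New steady-state concentration = 7.48 / 2.6826 = 2.79 ng/mL (concentration scales inversely with clearance).

2.79 ng/mL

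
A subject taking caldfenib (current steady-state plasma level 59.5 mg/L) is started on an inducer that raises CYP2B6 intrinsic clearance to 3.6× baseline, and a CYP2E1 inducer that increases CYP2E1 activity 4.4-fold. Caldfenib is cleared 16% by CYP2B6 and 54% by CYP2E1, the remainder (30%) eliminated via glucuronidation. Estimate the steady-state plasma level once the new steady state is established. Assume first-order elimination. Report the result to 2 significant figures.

18 mg/L

CYP2B6: 0.16 × 3.6 = 0.576
CYP2E1: 0.54 × 4.4 = 2.376
Other: 0.3 (unchanged)
New clearance relative to baseline: 0.576 + 2.376 + 0.3 = 3.252.
Dividing the baseline by the relative clearance: 59.5 / 3.252 = 18 mg/L.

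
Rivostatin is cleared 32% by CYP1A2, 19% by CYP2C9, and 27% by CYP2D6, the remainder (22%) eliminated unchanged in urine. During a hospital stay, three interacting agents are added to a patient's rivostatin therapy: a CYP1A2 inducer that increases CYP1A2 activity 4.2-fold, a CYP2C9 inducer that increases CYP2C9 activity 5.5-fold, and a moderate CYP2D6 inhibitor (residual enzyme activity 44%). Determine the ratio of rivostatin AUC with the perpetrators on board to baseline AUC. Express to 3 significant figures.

0.367

The CYP1A2 pathway (32% of clearance) rises to 4.2× activity: 0.32 × 4.2 = 1.344.
The CYP2C9 pathway (19% of clearance) rises to 5.5× activity: 0.19 × 5.5 = 1.045.
The CYP2D6 pathway (27% of clearance) is reduced to 0.44× activity: 0.27 × 0.44 = 0.1188.
Non-CYP routes (22%) are unchanged.
New clearance relative to baseline: 1.344 + 1.045 + 0.1188 + 0.22 = 2.7278.
Net AUC ratio = 1 / 2.7278 = 0.367.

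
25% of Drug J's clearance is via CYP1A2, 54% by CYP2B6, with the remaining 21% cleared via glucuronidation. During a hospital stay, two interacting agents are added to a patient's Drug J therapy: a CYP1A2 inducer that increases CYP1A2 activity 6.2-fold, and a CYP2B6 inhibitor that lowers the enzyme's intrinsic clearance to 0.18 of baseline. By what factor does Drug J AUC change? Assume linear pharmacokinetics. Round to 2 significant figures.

0.54

The CYP1A2 pathway (25% of clearance) increases to 6.2× activity: 0.25 × 6.2 = 1.55.
The CYP2B6 pathway (54% of clearance) is reduced to 0.18× activity: 0.54 × 0.18 = 0.0972.
Non-CYP routes (21%) are unchanged.
Relative clearance = 1.55 + 0.0972 + 0.21 = 1.8572.
Because AUC varies inversely with clearance, the combined effect is 1 / 1.8572 = 0.54.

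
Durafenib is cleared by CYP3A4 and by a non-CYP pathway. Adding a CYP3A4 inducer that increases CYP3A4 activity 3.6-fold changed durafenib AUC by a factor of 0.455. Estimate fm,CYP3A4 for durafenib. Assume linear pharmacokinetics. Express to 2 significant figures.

0.46

Write x for the fraction cleared via CYP3A4. The observed AUC change means clearance rose to 1/0.455 = 2.198 of baseline.
Only the CYP3A4 route changed, so 2.198 = x·3.6 + (1 − x), giving x = 0.46.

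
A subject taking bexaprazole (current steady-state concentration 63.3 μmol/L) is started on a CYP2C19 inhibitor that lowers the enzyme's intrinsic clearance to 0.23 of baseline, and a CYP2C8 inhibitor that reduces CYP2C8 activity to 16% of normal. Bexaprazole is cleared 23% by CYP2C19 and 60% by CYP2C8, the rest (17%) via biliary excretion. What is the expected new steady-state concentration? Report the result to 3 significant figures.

198 μmol/L

The CYP2C19 pathway (23% of clearance) is reduced to 0.23× activity: 0.23 × 0.23 = 0.0529.
The CYP2C8 pathway (60% of clearance) falls to 0.16× activity: 0.6 × 0.16 = 0.096.
Non-CYP routes (17%) are unchanged.
Relative clearance = 0.0529 + 0.096 + 0.17 = 0.3189.
New steady-state concentration = 63.3 / 0.3189 = 198 μmol/L (concentration scales inversely with clearance).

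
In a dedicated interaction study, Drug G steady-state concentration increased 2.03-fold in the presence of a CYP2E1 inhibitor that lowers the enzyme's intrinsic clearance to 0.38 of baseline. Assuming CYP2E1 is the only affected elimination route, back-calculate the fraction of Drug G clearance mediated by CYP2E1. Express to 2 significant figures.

Write x for the fraction cleared via CYP2E1. The observed steady-state concentration change means clearance fell to 1/2.03 = 0.4926 of baseline.
Only the CYP2E1 route changed, so 0.4926 = x·0.38 + (1 − x), giving x = 0.82.

0.82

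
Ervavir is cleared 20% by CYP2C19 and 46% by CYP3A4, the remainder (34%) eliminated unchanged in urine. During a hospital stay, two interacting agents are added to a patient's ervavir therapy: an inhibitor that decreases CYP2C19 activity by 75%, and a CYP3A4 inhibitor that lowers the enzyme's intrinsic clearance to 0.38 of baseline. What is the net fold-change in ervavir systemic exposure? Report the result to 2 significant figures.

The CYP2C19 pathway (20% of clearance) falls to 0.25× activity: 0.2 × 0.25 = 0.05.
The CYP3A4 pathway (46% of clearance) falls to 0.38× activity: 0.46 × 0.38 = 0.1748.
Non-CYP routes (34%) are unchanged.
CL_new/CL_old = 0.05 + 0.1748 + 0.34 = 0.5648.
Net systemic exposure ratio = 1 / 0.5648 = 1.8.

1.8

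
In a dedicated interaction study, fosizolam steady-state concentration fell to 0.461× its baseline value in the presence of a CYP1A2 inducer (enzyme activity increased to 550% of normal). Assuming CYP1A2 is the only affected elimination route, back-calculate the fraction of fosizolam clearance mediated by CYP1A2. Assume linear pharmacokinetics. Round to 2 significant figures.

CL'/CL = 1 / 0.461 = 2.169
5.5·fm + (1 − fm) = 2.169
fm = (2.169 − 1) / (5.5 − 1) = 0.26

0.26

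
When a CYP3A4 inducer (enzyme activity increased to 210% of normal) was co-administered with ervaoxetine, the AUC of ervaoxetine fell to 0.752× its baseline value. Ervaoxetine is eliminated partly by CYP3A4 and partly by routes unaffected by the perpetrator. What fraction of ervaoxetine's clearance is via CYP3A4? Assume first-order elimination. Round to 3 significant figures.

Let fm be the CYP3A4 fraction. New clearance relative to baseline = fm × 2.1 + (1 − fm).
AUC ratio = 1 / (new CL fraction), so new CL fraction = 1 / 0.752 = 1.33.
fm × 2.1 + 1 − fm = 1.33  ⇒  fm × (2.1 − 1) = 0.3298  ⇒  fm = 0.300.

0.300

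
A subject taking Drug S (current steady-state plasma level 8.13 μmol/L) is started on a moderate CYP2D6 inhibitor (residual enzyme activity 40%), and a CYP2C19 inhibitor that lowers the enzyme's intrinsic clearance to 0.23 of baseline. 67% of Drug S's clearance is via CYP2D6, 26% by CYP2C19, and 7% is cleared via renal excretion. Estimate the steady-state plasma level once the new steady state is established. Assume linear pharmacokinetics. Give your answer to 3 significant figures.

The CYP2D6 pathway (67% of clearance) drops to 0.4× activity: 0.67 × 0.4 = 0.268.
The CYP2C19 pathway (26% of clearance) is reduced to 0.23× activity: 0.26 × 0.23 = 0.0598.
The remaining 7% of clearance is unaffected.
New clearance relative to baseline: 0.268 + 0.0598 + 0.07 = 0.3978.
Dividing the baseline by the relative clearance: 8.13 / 0.3978 = 20.4 μmol/L.

20.4 μmol/L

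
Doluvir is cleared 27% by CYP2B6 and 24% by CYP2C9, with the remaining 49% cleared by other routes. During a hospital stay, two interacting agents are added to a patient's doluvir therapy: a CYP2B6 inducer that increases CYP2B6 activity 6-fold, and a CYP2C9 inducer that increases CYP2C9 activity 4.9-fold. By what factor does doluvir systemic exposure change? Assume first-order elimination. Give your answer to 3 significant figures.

The CYP2B6 pathway (27% of clearance) rises to 6× activity: 0.27 × 6 = 1.62.
The CYP2C9 pathway (24% of clearance) increases to 4.9× activity: 0.24 × 4.9 = 1.176.
The remaining 49% of clearance is unaffected.
Relative clearance = 1.62 + 1.176 + 0.49 = 3.286.
Systemic exposure ∝ 1/CL: fold-change = 1 / 3.286 = 0.304.

0.304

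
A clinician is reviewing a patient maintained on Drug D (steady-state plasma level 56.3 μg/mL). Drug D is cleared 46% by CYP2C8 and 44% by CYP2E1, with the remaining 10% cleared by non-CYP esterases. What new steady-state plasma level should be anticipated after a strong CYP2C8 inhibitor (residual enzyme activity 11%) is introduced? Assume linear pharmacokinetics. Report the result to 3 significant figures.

95.3 μg/mL

The CYP2C8 pathway (46% of clearance) drops to 0.11× activity: 0.46 × 0.11 = 0.0506.
CYP2E1 (44%) and the residual 10% are unaffected.
New clearance relative to baseline: 0.0506 + 0.44 + 0.1 = 0.5906.
With dosing unchanged, steady-state plasma level scales as 1/CL: 56.3 / 0.5906 = 95.3 μg/mL.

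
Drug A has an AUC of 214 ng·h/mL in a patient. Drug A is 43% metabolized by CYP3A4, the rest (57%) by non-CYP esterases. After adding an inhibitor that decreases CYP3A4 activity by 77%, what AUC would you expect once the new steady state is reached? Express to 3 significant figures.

320 ng·h/mL

The CYP3A4 pathway (43% of clearance) falls to 0.23× activity: 0.43 × 0.23 = 0.0989.
The remaining 57% of clearance is unaffected.
Relative clearance = 0.0989 + 0.57 = 0.6689.
With dosing unchanged, AUC scales as 1/CL: 214 / 0.6689 = 320 ng·h/mL.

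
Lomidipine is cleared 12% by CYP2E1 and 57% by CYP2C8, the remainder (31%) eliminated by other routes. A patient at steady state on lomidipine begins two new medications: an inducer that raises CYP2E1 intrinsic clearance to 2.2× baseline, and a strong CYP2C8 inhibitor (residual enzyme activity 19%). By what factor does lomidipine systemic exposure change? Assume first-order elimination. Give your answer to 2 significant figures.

The CYP2E1 pathway (12% of clearance) rises to 2.2× activity: 0.12 × 2.2 = 0.264.
The CYP2C8 pathway (57% of clearance) is reduced to 0.19× activity: 0.57 × 0.19 = 0.1083.
Non-CYP routes (31%) are unchanged.
New clearance relative to baseline: 0.264 + 0.1083 + 0.31 = 0.6823.
Systemic exposure ∝ 1/CL: fold-change = 1 / 0.6823 = 1.5.

1.5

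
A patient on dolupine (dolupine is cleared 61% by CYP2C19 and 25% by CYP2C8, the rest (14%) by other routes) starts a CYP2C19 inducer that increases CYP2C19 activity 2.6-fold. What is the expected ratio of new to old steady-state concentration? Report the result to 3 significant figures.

The CYP2C19 pathway (61% of clearance) rises to 2.6× activity: 0.61 × 2.6 = 1.586.
CYP2C8 (25%) and the residual 14% are unaffected.
Relative clearance = 1.586 + 0.25 + 0.14 = 1.976.
Steady-state concentration ratio = CL_old/CL_new = 1 / 1.976 = 0.506.

0.506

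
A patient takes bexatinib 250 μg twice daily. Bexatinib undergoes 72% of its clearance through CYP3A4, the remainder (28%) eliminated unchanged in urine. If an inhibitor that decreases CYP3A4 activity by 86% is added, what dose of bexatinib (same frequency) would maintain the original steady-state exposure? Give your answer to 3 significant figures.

The CYP3A4 pathway (72% of clearance) drops to 0.14× activity: 0.72 × 0.14 = 0.1008.
Non-CYP routes (28%) are unchanged.
New clearance relative to baseline: 0.1008 + 0.28 = 0.3808.
Css,avg = (dose rate)/CL, so holding Css fixed requires dose ∝ CL: 250 × 0.3808 = 95.2 μg.

95.2 μg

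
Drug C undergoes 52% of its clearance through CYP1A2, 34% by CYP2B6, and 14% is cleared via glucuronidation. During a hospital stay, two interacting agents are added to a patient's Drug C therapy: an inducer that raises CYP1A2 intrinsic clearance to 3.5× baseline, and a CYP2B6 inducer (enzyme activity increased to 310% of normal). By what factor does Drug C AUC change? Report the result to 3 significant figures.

The CYP1A2 pathway (52% of clearance) is boosted to 3.5× activity: 0.52 × 3.5 = 1.82.
The CYP2B6 pathway (34% of clearance) is boosted to 3.1× activity: 0.34 × 3.1 = 1.054.
The remaining 14% of clearance is unaffected.
New clearance relative to baseline: 1.82 + 1.054 + 0.14 = 3.014.
Net AUC ratio = 1 / 3.014 = 0.332.

0.332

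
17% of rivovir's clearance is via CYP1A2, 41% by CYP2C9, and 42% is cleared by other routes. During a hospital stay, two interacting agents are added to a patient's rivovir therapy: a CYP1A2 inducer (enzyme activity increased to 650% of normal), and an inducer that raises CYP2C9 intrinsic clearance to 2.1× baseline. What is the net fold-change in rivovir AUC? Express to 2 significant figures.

The CYP1A2 pathway (17% of clearance) rises to 6.5× activity: 0.17 × 6.5 = 1.105.
The CYP2C9 pathway (41% of clearance) increases to 2.1× activity: 0.41 × 2.1 = 0.861.
The remaining 42% of clearance is unaffected.
New clearance relative to baseline: 1.105 + 0.861 + 0.42 = 2.386.
Net AUC ratio = 1 / 2.386 = 0.42.

0.42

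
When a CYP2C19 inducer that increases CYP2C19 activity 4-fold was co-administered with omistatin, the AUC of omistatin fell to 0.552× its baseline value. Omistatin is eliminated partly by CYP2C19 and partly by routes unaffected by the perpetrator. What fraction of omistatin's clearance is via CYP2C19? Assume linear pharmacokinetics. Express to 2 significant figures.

Let x = fm,CYP2C19. Because AUC ∝ 1/CL, relative clearance rose to 1/0.552 = 1.812.
Only the CYP2C19 route changed, so 1.812 = x·4 + (1 − x), giving x = 0.27.

0.27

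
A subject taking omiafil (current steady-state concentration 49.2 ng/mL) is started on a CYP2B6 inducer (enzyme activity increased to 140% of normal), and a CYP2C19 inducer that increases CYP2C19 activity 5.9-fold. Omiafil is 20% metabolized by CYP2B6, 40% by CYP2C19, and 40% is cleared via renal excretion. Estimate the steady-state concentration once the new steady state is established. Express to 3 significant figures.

CYP2B6: 0.2 × 1.4 = 0.28
CYP2C19: 0.4 × 5.9 = 2.36
Other: 0.4 (unchanged)
Relative clearance = 0.28 + 2.36 + 0.4 = 3.04.
Dividing the baseline by the relative clearance: 49.2 / 3.04 = 16.2 ng/mL.

16.2 ng/mL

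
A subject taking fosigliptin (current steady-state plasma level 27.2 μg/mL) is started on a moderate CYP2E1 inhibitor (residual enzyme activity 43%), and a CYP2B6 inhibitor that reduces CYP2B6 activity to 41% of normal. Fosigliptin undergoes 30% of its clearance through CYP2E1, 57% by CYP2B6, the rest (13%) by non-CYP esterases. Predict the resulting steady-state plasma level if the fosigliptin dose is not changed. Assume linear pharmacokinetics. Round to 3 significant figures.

CYP2E1: 0.3 × 0.43 = 0.129
CYP2B6: 0.57 × 0.41 = 0.2337
Other: 0.13 (unchanged)
CL_new/CL_old = 0.129 + 0.2337 + 0.13 = 0.4927.
Dividing the baseline by the relative clearance: 27.2 / 0.4927 = 55.2 μg/mL.

55.2 μg/mL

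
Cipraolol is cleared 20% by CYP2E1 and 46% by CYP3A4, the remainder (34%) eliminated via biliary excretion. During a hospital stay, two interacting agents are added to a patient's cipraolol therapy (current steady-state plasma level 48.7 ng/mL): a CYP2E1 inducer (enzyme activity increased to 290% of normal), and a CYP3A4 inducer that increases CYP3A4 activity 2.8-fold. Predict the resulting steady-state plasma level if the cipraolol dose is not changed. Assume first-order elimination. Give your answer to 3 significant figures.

The CYP2E1 pathway (20% of clearance) rises to 2.9× activity: 0.2 × 2.9 = 0.58.
The CYP3A4 pathway (46% of clearance) rises to 2.8× activity: 0.46 × 2.8 = 1.288.
Non-CYP routes (34%) are unchanged.
CL_new/CL_old = 0.58 + 1.288 + 0.34 = 2.208.
New steady-state plasma level = 48.7 / 2.208 = 22.1 ng/mL (concentration scales inversely with clearance).

22.1 ng/mL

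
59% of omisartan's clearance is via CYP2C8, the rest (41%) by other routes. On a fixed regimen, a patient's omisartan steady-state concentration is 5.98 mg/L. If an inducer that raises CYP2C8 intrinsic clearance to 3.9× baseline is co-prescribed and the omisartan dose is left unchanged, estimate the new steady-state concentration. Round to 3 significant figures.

The CYP2C8 pathway (59% of clearance) increases to 3.9× activity: 0.59 × 3.9 = 2.301.
Non-CYP routes (41%) are unchanged.
CL_new/CL_old = 2.301 + 0.41 = 2.711.
New steady-state concentration = baseline ÷ relative clearance = 5.98 / 2.711 = 2.21 mg/L.

2.21 mg/L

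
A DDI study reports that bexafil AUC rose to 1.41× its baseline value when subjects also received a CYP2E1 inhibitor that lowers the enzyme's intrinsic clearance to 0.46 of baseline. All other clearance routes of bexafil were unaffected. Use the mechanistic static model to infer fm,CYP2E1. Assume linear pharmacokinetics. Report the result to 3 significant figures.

0.538

Write x for the fraction cleared via CYP2E1. The observed AUC change means clearance fell to 1/1.41 = 0.7092 of baseline.
Only the CYP2E1 route changed, so 0.7092 = x·0.46 + (1 − x), giving x = 0.538.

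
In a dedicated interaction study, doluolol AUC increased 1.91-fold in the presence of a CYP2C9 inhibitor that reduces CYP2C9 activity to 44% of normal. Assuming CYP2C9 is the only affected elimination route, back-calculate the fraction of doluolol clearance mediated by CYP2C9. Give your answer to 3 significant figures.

CL'/CL = 1 / 1.91 = 0.5236
0.44·fm + (1 − fm) = 0.5236
fm = (0.5236 − 1) / (0.44 − 1) = 0.851

0.851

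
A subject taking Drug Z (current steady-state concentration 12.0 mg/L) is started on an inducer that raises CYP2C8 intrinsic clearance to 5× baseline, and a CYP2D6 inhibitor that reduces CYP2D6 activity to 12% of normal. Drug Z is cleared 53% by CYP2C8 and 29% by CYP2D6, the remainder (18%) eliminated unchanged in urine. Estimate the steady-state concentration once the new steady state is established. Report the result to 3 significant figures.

4.19 mg/L

The CYP2C8 pathway (53% of clearance) increases to 5× activity: 0.53 × 5 = 2.65.
The CYP2D6 pathway (29% of clearance) drops to 0.12× activity: 0.29 × 0.12 = 0.0348.
Non-CYP routes (18%) are unchanged.
Relative clearance = 2.65 + 0.0348 + 0.18 = 2.8648.
Steady-state concentration ∝ 1/CL: new value = 12.0 / 2.8648 = 4.19 mg/L.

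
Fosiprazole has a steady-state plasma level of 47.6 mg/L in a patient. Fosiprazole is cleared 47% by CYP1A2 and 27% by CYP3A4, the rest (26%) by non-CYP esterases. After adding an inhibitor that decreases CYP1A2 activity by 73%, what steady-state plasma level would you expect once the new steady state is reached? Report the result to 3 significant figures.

72.5 mg/L

The CYP1A2 pathway (47% of clearance) is reduced to 0.27× activity: 0.47 × 0.27 = 0.1269.
CYP3A4 (27%) and the residual 26% are unaffected.
CL_new/CL_old = 0.1269 + 0.27 + 0.26 = 0.6569.
New steady-state plasma level = baseline ÷ relative clearance = 47.6 / 0.6569 = 72.5 mg/L.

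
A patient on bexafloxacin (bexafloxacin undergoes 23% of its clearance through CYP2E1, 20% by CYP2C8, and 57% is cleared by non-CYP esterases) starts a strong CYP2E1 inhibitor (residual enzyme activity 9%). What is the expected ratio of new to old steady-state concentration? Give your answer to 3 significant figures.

1.26

The CYP2E1 pathway (23% of clearance) is reduced to 0.09× activity: 0.23 × 0.09 = 0.0207.
CYP2C8 (20%) and the residual 57% are unaffected.
CL_new/CL_old = 0.0207 + 0.2 + 0.57 = 0.7907.
Steady-state concentration ratio = CL_old/CL_new = 1 / 0.7907 = 1.26.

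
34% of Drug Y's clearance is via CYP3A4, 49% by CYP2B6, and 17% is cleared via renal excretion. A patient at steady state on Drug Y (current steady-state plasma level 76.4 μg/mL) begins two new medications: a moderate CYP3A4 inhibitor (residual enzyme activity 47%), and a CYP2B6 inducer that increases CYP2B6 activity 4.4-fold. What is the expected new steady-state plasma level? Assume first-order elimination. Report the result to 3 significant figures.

30.7 μg/mL

CYP3A4: 0.34 × 0.47 = 0.1598
CYP2B6: 0.49 × 4.4 = 2.156
Other: 0.17 (unchanged)
Relative clearance = 0.1598 + 2.156 + 0.17 = 2.4858.
Dividing the baseline by the relative clearance: 76.4 / 2.4858 = 30.7 μg/mL.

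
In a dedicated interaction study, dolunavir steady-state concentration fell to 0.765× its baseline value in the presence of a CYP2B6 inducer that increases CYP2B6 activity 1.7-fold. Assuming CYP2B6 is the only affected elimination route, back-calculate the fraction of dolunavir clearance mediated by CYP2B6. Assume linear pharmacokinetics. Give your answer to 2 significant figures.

CL'/CL = 1 / 0.765 = 1.307
1.7·fm + (1 − fm) = 1.307
fm = (1.307 − 1) / (1.7 − 1) = 0.44

0.44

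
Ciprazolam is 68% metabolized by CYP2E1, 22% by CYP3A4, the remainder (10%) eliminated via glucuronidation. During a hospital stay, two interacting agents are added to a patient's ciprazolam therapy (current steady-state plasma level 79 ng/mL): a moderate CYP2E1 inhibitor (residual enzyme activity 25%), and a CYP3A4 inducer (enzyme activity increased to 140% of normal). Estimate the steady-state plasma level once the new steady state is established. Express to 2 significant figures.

1.4 × 10² ng/mL

The CYP2E1 pathway (68% of clearance) falls to 0.25× activity: 0.68 × 0.25 = 0.17.
The CYP3A4 pathway (22% of clearance) increases to 1.4× activity: 0.22 × 1.4 = 0.308.
Non-CYP routes (10%) are unchanged.
New clearance relative to baseline: 0.17 + 0.308 + 0.1 = 0.578.
Dividing the baseline by the relative clearance: 79 / 0.578 = 1.4 × 10² ng/mL.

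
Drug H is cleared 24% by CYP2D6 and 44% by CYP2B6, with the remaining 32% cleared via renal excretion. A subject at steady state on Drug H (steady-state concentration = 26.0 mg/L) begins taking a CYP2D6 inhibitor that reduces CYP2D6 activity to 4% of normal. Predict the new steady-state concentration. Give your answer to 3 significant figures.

CYP2D6: 0.24 × 0.04 = 0.0096
CYP2B6: 0.44 (unchanged)
Other: 0.32 (unchanged)
Relative clearance = 0.0096 + 0.44 + 0.32 = 0.7696.
Steady-state concentration ∝ 1/CL, so new value = 26.0 / 0.7696 = 33.8 mg/L.

33.8 mg/L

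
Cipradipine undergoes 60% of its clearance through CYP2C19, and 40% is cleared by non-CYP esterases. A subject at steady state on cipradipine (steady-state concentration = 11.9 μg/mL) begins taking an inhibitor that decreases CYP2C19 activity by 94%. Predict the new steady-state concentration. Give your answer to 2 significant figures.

27 μg/mL

CYP2C19: 0.6 × 0.06 = 0.036
Other: 0.4 (unchanged)
New clearance relative to baseline: 0.036 + 0.4 = 0.436.
Steady-state concentration ∝ 1/CL, so new value = 11.9 / 0.436 = 27 μg/mL.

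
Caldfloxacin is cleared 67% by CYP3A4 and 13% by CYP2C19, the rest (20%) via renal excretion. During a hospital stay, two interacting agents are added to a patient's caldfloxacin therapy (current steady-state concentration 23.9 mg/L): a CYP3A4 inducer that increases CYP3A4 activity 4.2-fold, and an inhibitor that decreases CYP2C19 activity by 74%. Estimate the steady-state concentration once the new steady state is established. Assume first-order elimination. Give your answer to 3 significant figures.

CYP3A4: 0.67 × 4.2 = 2.814
CYP2C19: 0.13 × 0.26 = 0.0338
Other: 0.2 (unchanged)
CL_new/CL_old = 2.814 + 0.0338 + 0.2 = 3.0478.
Steady-state concentration ∝ 1/CL: new value = 23.9 / 3.0478 = 7.84 mg/L.

7.84 mg/L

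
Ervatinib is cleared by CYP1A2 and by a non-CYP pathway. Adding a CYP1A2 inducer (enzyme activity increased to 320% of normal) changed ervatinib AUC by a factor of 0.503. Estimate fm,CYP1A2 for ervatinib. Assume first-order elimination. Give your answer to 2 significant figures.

0.45

Let x = fm,CYP1A2. Because AUC ∝ 1/CL, relative clearance rose to 1/0.503 = 1.988.
Only the CYP1A2 route changed, so 1.988 = x·3.2 + (1 − x), giving x = 0.45.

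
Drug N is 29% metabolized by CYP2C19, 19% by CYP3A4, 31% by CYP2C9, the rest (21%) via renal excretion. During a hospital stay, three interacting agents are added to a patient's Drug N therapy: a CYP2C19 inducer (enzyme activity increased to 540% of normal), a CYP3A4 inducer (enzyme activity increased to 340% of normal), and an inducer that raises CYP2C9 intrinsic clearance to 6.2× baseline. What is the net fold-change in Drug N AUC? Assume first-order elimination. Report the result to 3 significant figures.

0.230

The CYP2C19 pathway (29% of clearance) increases to 5.4× activity: 0.29 × 5.4 = 1.566.
The CYP3A4 pathway (19% of clearance) increases to 3.4× activity: 0.19 × 3.4 = 0.646.
The CYP2C9 pathway (31% of clearance) increases to 6.2× activity: 0.31 × 6.2 = 1.922.
The remaining 21% of clearance is unaffected.
CL_new/CL_old = 1.566 + 0.646 + 1.922 + 0.21 = 4.344.
Because AUC varies inversely with clearance, the combined effect is 1 / 4.344 = 0.230.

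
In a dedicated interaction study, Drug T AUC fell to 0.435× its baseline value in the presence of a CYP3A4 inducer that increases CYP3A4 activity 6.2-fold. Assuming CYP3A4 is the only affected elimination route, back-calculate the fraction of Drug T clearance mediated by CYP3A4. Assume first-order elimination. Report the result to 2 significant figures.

CL'/CL = 1 / 0.435 = 2.299
6.2·fm + (1 − fm) = 2.299
fm = (2.299 − 1) / (6.2 − 1) = 0.25

0.25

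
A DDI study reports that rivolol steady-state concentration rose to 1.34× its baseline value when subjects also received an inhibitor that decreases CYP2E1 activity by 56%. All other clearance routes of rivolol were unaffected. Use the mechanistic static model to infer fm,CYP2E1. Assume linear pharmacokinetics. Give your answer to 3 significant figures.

0.453

Let x = fm,CYP2E1. Because steady-state concentration ∝ 1/CL, relative clearance fell to 1/1.34 = 0.7463.
Setting x·0.44 + (1 − x) = 0.7463 and solving: x = (0.7463 − 1)/(0.44 − 1) = 0.453.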